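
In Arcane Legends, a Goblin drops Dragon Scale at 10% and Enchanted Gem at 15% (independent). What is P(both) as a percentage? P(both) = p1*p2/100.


For independent events, P(both) = P(A) * P(B)
= 10% * 15%
= 150 / 100 %
= 1.5%

1.5%


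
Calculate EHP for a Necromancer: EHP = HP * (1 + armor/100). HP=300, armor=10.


EHP = 300 * (1 + 10/100)
= 300 * (1 + 0.1)
= 300 * 1.1
= 330.0

330.0 EHP


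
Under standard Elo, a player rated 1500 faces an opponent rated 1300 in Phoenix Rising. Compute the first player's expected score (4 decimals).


Elo expected score: Ea = 1/(1 + 10^((Rb-Ra)/400))
Rb - Ra = 1300 - 1500 = -200
(Rb-Ra)/400 = -200/400 = -0.5
10^-0.5 = 0.316228
Ea = 1/(1 + 0.316228) = 1/1.316228 = 0.7597

0.7597


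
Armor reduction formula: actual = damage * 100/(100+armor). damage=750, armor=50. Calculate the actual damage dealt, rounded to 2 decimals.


actual = 750 * 100 / (100 + 50)
= 750 * 100 / 150
= 75000 / 150
= 500.00

500.00 damage


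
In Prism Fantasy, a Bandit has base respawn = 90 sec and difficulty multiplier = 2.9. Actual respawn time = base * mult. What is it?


Respawn time = base * multiplier
= 90 * 2.9
= 261.0 seconds

261.0 seconds


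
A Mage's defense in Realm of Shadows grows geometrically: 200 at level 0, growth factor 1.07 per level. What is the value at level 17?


value = base * growth^level
= 200 * 1.07^17
= 200 * 3.158815
= 631.76

631.76 defense


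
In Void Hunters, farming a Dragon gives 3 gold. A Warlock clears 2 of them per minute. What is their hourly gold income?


Gold per minute = 3 * 2 = 6
Gold per hour = 6 * 60 = 360

360 gold/hour


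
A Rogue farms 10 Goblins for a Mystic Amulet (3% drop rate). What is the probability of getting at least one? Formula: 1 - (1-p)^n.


P(at least one) = 1 - P(none) = 1 - (1-p)^n
p = 3/100 = 0.03
1 - p = 0.97
(1 - p)^10 = 0.97^10 = 0.737424
P(at least one) = 1 - 0.737424 = 0.2626

0.2626


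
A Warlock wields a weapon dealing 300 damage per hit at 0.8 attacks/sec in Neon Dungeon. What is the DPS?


DPS = damage * attack_speed
= 300 * 0.8
= 240.0

240.0 DPS


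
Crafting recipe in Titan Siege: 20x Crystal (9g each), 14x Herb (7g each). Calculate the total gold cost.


Cost breakdown:
  Crystal: 20 * 9 = 180
  Herb: 14 * 7 = 98
Total = 180 + 98 = 278

278 gold


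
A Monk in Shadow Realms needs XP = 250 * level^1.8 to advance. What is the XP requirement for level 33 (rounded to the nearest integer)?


XP = 250 * level^1.8
Substitute level = 33:
XP = 250 * 33^1.8
= 250 * 541.1593
= 135290

135290 XP


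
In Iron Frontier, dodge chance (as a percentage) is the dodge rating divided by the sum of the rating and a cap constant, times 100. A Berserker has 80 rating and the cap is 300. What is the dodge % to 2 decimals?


dodge% = 80 / (80 + 300) * 100
= 80 / 380 * 100
= 0.210526 * 100
= 21.05%

21.05%


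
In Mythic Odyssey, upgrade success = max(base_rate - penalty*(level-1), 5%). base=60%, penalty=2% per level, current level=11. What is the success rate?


raw_rate = 60 - 2 * (11 - 1)
= 60 - 2 * 10
= 60 - 20
= 40
Apply floor: max(40, 5) = 40%

40%


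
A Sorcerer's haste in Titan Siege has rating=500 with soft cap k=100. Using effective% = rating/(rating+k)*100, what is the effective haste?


effective% = rating / (rating + k) * 100
= 500 / (500 + 100) * 100
= 500 / 600 * 100
= 0.833333 * 100
= 83.33%

83.33%


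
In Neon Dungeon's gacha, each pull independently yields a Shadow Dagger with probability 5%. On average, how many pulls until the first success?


Expected pulls for a geometric distribution = 1/p = 100 / rate%
= 100 / 5
= 20.0

20.0 pulls


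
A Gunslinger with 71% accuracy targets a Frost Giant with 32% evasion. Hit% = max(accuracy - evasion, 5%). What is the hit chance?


accuracy - evasion = 71 - 32 = 39
Apply floor: max(39, 5) = 39
Hit chance = 39%

39%


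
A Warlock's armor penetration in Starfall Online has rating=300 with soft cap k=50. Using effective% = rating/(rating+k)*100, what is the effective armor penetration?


effective% = rating / (rating + k) * 100
= 300 / (300 + 50) * 100
= 300 / 350 * 100
= 0.857143 * 100
= 85.71%

85.71%


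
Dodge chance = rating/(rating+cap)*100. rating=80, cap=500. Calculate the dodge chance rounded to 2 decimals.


dodge% = 80 / (80 + 500) * 100
= 80 / 580 * 100
= 0.137931 * 100
= 13.79%

13.79%


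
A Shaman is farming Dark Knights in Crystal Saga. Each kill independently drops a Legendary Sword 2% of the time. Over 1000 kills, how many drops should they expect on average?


Expected drops = kills * (drop_rate / 100)
= 1000 * (2 / 100)
= 1000 * 0.02
= 20.0

20.0 drops


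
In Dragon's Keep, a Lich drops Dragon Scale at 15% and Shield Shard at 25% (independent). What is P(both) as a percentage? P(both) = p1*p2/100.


For independent events, P(both) = P(A) * P(B)
= 15% * 25%
= 375 / 100 %
= 3.75%

3.75%


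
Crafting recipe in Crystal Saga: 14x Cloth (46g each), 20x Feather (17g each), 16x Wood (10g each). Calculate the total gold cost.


Cost breakdown:
  Cloth: 14 * 46 = 644
  Feather: 20 * 17 = 340
  Wood: 16 * 10 = 160
Total = 644 + 340 + 160 = 1144

1144 gold


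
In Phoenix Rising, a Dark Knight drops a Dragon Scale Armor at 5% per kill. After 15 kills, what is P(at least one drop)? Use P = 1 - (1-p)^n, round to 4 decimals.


P(at least one) = 1 - P(none) = 1 - (1-p)^n
p = 5/100 = 0.05
1 - p = 0.95
(1 - p)^15 = 0.95^15 = 0.463291
P(at least one) = 1 - 0.463291 = 0.5367

0.5367


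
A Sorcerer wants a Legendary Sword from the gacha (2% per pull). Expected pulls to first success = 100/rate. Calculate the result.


Expected pulls for a geometric distribution = 1/p = 100 / rate%
= 100 / 2
= 50.0

50.0 pulls


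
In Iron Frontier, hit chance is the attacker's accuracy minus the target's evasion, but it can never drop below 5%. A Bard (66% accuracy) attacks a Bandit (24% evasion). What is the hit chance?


accuracy - evasion = 66 - 24 = 42
Apply floor: max(42, 5) = 42
Hit chance = 42%

42%


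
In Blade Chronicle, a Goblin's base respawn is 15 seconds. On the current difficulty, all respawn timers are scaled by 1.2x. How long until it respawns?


Respawn time = base * multiplier
= 15 * 1.2
= 18.0 seconds

18.0 seconds


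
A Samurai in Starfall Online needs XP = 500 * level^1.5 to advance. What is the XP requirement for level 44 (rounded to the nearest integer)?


XP = 500 * level^1.5
Substitute level = 44:
XP = 500 * 44^1.5
= 500 * 291.86298
= 145931

145931 XP


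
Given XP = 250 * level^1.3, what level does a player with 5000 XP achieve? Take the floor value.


XP = 250 * level^1.3, so level = (XP / 250)^(1/1.3)
= (5000 / 250)^(1/1.3)
= 20.0^0.7692
= 10.0183
Floor: level = 10

level 10


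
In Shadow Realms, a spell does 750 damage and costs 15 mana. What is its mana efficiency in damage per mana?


Efficiency = damage / mana
= 750 / 15
= 50.00

50.00 dmg/mana


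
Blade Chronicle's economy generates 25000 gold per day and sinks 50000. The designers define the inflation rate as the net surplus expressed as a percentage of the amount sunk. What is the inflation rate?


Net gold = 25000 - 50000 = -25000
Inflation rate = net / sunk * 100 = -25000 / 50000 * 100
= -0.5 * 100
= -50.00%

-50.00%


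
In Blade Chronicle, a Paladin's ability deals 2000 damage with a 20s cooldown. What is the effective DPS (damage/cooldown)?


DPS = damage / cooldown
= 2000 / 20
= 100.00

100.00 DPS


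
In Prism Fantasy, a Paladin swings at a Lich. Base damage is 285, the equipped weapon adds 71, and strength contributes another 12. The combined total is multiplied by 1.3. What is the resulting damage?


Sum base + weapon + str = 285 + 71 + 12 = 368
Multiply by 1.3:
368 * 1.3 = 478.4

478.4 damage


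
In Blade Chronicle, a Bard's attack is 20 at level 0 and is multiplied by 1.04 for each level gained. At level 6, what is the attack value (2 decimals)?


value = base * growth^level
= 20 * 1.04^6
= 20 * 1.265319
= 25.31

25.31 attack


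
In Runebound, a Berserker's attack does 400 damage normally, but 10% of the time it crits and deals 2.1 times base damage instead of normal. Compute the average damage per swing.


E[dmg] = base * (1 + crit_chance * (crit_mult - 1))
cc as decimal = 10/100 = 0.1
cm - 1 = 2.1 - 1 = 1.1
Bonus factor = 0.1 * 1.1 = 0.11
Total multiplier = 1 + 0.11 = 1.11
Expected damage = 400 * 1.11 = 444.00

444.00 damage


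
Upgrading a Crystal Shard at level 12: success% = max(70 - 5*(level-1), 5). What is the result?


raw_rate = 70 - 5 * (12 - 1)
= 70 - 5 * 11
= 70 - 55
= 15
Apply floor: max(15, 5) = 15%

15%


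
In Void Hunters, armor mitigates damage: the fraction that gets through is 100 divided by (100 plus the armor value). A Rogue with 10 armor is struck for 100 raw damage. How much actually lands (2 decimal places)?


actual = 100 * 100 / (100 + 10)
= 100 * 100 / 110
= 10000 / 110
= 90.91

90.91 damage


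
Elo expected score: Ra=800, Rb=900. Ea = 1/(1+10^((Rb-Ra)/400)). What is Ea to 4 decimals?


Elo expected score: Ea = 1/(1 + 10^((Rb-Ra)/400))
Rb - Ra = 900 - 800 = 100
(Rb-Ra)/400 = 100/400 = 0.25
10^0.25 = 1.778279
Ea = 1/(1 + 1.778279) = 1/2.778279 = 0.3599

0.3599


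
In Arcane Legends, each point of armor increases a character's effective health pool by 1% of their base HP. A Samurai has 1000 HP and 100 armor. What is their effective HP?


EHP = 1000 * (1 + 100/100)
= 1000 * (1 + 1.0)
= 1000 * 2.0
= 2000.0

2000.0 EHP


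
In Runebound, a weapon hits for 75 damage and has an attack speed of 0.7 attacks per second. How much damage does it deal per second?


DPS = damage * attack_speed
= 75 * 0.7
= 52.5

52.5 DPS


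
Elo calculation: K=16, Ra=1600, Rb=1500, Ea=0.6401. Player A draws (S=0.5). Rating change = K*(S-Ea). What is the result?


Elo update: delta = K * (S - Ea), where S = 0.5 (draws)
S - Ea = 0.5 - 0.6401 = -0.1401
Rating change = 16 * -0.1401
= -2.24

-2.24 rating points


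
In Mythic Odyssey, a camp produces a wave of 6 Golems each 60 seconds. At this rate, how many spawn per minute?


Spawns per minute = count * (60 / interval)
= 6 * (60 / 60)
= 6 * 1.0
= 6.0

6.0 per minute


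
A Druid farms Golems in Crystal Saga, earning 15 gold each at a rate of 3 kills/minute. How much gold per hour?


Gold per minute = 15 * 3 = 45
Gold per hour = 45 * 60 = 2700

2700 gold/hour


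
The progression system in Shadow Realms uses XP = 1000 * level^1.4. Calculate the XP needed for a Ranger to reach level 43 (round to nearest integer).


XP = 1000 * level^1.4
Substitute level = 43:
XP = 1000 * 43^1.4
= 1000 * 193.5779
= 193578

193578 XP


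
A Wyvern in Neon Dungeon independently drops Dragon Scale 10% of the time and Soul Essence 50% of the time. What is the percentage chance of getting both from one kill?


For independent events, P(both) = P(A) * P(B)
= 10% * 50%
= 500 / 100 %
= 5.0%

5.0%


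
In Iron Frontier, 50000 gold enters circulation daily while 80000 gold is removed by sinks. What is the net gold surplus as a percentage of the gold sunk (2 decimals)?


Net gold = 50000 - 80000 = -30000
Inflation rate = net / sunk * 100 = -30000 / 80000 * 100
= -0.375 * 100
= -37.50%

-37.50%


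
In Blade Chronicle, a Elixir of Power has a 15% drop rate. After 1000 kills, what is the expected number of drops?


Expected drops = kills * (drop_rate / 100)
= 1000 * (15 / 100)
= 1000 * 0.15
= 150.0

150.0 drops


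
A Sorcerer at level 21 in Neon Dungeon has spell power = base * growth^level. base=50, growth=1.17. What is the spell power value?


value = base * growth^level
= 50 * 1.17^21
= 50 * 27.033551
= 1351.68

1351.68 spell power


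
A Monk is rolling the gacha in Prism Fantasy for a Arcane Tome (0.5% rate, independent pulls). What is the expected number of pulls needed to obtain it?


Expected pulls for a geometric distribution = 1/p = 100 / rate%
= 100 / 0.5
= 200.0

200.0 pulls


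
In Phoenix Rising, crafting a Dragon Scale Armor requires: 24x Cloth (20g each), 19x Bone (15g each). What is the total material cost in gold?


Cost breakdown:
  Cloth: 24 * 20 = 480
  Bone: 19 * 15 = 285
Total = 480 + 285 = 765

765 gold


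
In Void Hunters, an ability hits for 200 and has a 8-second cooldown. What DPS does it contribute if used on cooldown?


DPS = damage / cooldown
= 200 / 8
= 25.00

25.00 DPS


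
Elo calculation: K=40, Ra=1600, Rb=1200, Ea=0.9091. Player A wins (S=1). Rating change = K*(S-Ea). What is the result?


Elo update: delta = K * (S - Ea), where S = 1 (wins)
S - Ea = 1 - 0.9091 = 0.0909
Rating change = 40 * 0.0909
= 3.64

3.64 rating points


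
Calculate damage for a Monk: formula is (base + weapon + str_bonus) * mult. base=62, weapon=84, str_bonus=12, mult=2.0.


Sum base + weapon + str = 62 + 84 + 12 = 158
Multiply by 2.0:
158 * 2.0 = 316.0

316.0 damage


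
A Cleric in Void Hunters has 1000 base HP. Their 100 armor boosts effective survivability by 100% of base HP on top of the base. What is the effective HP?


EHP = 1000 * (1 + 100/100)
= 1000 * (1 + 1.0)
= 1000 * 2.0
= 2000.0

2000.0 EHP


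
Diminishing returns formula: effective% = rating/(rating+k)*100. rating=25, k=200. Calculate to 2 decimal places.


effective% = rating / (rating + k) * 100
= 25 / (25 + 200) * 100
= 25 / 225 * 100
= 0.111111 * 100
= 11.11%

11.11%


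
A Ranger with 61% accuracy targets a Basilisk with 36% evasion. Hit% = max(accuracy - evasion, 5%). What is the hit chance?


accuracy - evasion = 61 - 36 = 25
Apply floor: max(25, 5) = 25
Hit chance = 25%

25%


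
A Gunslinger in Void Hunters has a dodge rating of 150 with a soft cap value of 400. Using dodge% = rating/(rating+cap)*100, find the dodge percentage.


dodge% = 150 / (150 + 400) * 100
= 150 / 550 * 100
= 0.272727 * 100
= 27.27%

27.27%


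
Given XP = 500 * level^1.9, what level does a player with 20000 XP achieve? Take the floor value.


XP = 500 * level^1.9, so level = (XP / 500)^(1/1.9)
= (20000 / 500)^(1/1.9)
= 40.0^0.5263
= 6.9693
Floor: level = 6

level 6


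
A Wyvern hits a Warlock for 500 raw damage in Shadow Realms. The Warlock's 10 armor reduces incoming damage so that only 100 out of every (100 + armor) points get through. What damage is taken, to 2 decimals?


actual = 500 * 100 / (100 + 10)
= 500 * 100 / 110
= 50000 / 110
= 454.55

454.55 damage


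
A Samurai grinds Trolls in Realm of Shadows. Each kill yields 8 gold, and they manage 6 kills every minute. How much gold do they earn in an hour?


Gold per minute = 8 * 6 = 48
Gold per hour = 48 * 60 = 2880

2880 gold/hour


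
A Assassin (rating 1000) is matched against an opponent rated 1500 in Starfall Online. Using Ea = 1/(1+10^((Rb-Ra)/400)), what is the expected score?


Elo expected score: Ea = 1/(1 + 10^((Rb-Ra)/400))
Rb - Ra = 1500 - 1000 = 500
(Rb-Ra)/400 = 500/400 = 1.25
10^1.25 = 17.782794
Ea = 1/(1 + 17.782794) = 1/18.782794 = 0.0532

0.0532


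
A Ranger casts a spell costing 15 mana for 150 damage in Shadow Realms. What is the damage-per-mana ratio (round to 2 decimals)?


Efficiency = damage / mana
= 150 / 15
= 10.00

10.00 dmg/mana


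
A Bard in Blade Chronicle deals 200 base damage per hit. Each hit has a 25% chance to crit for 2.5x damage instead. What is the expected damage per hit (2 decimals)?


E[dmg] = base * (1 + crit_chance * (crit_mult - 1))
cc as decimal = 25/100 = 0.25
cm - 1 = 2.5 - 1 = 1.5
Bonus factor = 0.25 * 1.5 = 0.375
Total multiplier = 1 + 0.375 = 1.375
Expected damage = 200 * 1.375 = 275.00

275.00 damage


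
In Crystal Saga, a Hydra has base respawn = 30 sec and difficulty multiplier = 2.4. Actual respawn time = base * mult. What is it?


Respawn time = base * multiplier
= 30 * 2.4
= 72.0 seconds

72.0 seconds


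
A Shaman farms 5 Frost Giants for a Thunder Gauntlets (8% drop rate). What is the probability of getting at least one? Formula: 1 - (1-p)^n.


P(at least one) = 1 - P(none) = 1 - (1-p)^n
p = 8/100 = 0.08
1 - p = 0.92
(1 - p)^5 = 0.92^5 = 0.659082
P(at least one) = 1 - 0.659082 = 0.3409

0.3409


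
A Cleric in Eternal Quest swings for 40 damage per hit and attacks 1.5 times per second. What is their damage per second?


DPS = damage * attack_speed
= 40 * 1.5
= 60.0

60.0 DPS


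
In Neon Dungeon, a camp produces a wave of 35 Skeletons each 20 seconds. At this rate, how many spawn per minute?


Spawns per minute = count * (60 / interval)
= 35 * (60 / 20)
= 35 * 3.0
= 105.0

105.0 per minute


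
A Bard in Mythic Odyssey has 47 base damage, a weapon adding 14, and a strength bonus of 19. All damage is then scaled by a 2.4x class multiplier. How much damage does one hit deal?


Sum base + weapon + str = 47 + 14 + 19 = 80
Multiply by 2.4:
80 * 2.4 = 192.0

192.0 damage


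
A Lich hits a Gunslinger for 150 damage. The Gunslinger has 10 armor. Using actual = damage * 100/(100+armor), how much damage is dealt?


actual = 150 * 100 / (100 + 10)
= 150 * 100 / 110
= 15000 / 110
= 136.36

136.36 damage


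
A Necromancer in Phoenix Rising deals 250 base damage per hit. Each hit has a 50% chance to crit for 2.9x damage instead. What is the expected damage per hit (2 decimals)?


E[dmg] = base * (1 + crit_chance * (crit_mult - 1))
cc as decimal = 50/100 = 0.5
cm - 1 = 2.9 - 1 = 1.9
Bonus factor = 0.5 * 1.9 = 0.95
Total multiplier = 1 + 0.95 = 1.95
Expected damage = 250 * 1.95 = 487.50

487.50 damage


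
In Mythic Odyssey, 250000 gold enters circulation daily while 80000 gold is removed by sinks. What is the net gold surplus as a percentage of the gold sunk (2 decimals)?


Net gold = 250000 - 80000 = 170000
Inflation rate = net / sunk * 100 = 170000 / 80000 * 100
= 2.125 * 100
= 212.50%

212.50%


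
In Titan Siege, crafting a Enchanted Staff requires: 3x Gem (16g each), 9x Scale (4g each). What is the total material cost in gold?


Cost breakdown:
  Gem: 3 * 16 = 48
  Scale: 9 * 4 = 36
Total = 48 + 36 = 84

84 gold


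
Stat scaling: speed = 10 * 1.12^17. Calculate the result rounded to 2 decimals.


value = base * growth^level
= 10 * 1.12^17
= 10 * 6.866041
= 68.66

68.66 speed


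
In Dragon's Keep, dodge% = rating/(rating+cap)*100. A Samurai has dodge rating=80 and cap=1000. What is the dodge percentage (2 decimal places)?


dodge% = 80 / (80 + 1000) * 100
= 80 / 1080 * 100
= 0.074074 * 100
= 7.41%

7.41%


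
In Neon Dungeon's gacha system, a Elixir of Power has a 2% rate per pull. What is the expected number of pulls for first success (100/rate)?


Expected pulls for a geometric distribution = 1/p = 100 / rate%
= 100 / 2
= 50.0

50.0 pulls


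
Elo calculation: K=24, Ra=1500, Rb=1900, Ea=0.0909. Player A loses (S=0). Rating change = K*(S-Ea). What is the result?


Elo update: delta = K * (S - Ea), where S = 0 (loses)
S - Ea = 0 - 0.0909 = -0.0909
Rating change = 24 * -0.0909
= -2.18

-2.18 rating points


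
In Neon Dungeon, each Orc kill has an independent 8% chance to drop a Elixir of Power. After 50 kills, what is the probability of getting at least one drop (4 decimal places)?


P(at least one) = 1 - P(none) = 1 - (1-p)^n
p = 8/100 = 0.08
1 - p = 0.92
(1 - p)^50 = 0.92^50 = 0.015466
P(at least one) = 1 - 0.015466 = 0.9845

0.9845


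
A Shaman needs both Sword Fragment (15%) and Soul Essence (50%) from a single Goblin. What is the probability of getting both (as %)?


For independent events, P(both) = P(A) * P(B)
= 15% * 50%
= 750 / 100 %
= 7.5%

7.5%


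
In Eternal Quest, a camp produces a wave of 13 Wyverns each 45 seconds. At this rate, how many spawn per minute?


Spawns per minute = count * (60 / interval)
= 13 * (60 / 45)
= 13 * 1.3333
= 17.33

17.33 per minute


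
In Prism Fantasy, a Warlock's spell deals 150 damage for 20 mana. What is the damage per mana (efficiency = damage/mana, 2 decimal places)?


Efficiency = damage / mana
= 150 / 20
= 7.50

7.50 dmg/mana


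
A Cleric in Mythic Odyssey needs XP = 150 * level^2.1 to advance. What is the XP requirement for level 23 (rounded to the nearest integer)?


XP = 150 * level^2.1
Substitute level = 23:
XP = 150 * 23^2.1
= 150 * 723.8165
= 108572

108572 XP


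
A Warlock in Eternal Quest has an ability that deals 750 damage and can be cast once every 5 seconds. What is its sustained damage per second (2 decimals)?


DPS = damage / cooldown
= 750 / 5
= 150.00

150.00 DPS


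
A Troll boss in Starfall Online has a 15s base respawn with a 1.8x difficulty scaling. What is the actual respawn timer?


Respawn time = base * multiplier
= 15 * 1.8
= 27.0 seconds

27.0 seconds


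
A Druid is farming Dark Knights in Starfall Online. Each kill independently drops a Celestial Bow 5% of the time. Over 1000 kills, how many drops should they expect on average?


Expected drops = kills * (drop_rate / 100)
= 1000 * (5 / 100)
= 1000 * 0.05
= 50.0

50.0 drops


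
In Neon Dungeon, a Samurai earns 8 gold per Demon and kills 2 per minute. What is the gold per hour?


Gold per minute = 8 * 2 = 16
Gold per hour = 16 * 60 = 960

960 gold/hour


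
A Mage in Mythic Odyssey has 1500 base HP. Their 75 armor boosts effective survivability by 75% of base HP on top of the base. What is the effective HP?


EHP = 1500 * (1 + 75/100)
= 1500 * (1 + 0.75)
= 1500 * 1.75
= 2625.0

2625.0 EHP


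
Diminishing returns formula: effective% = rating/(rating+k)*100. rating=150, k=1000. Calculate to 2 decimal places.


effective% = rating / (rating + k) * 100
= 150 / (150 + 1000) * 100
= 150 / 1150 * 100
= 0.130435 * 100
= 13.04%

13.04%


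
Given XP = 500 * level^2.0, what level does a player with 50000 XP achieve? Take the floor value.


XP = 500 * level^2.0, so level = (XP / 500)^(1/2.0)
= (50000 / 500)^(1/2.0)
= 100.0^0.5
= 10.0
Floor: level = 10

level 10


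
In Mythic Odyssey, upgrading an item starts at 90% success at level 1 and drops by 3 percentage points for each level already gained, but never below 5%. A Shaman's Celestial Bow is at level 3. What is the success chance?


raw_rate = 90 - 3 * (3 - 1)
= 90 - 3 * 2
= 90 - 6
= 84
Apply floor: max(84, 5) = 84%

84%


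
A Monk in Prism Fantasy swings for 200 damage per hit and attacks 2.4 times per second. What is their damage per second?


DPS = damage * attack_speed
= 200 * 2.4
= 480.0

480.0 DPS


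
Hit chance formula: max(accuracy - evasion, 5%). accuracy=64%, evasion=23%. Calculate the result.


accuracy - evasion = 64 - 23 = 41
Apply floor: max(41, 5) = 41
Hit chance = 41%

41%


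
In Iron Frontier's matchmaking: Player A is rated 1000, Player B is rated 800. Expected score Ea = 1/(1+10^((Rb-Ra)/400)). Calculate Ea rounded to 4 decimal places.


Elo expected score: Ea = 1/(1 + 10^((Rb-Ra)/400))
Rb - Ra = 800 - 1000 = -200
(Rb-Ra)/400 = -200/400 = -0.5
10^-0.5 = 0.316228
Ea = 1/(1 + 0.316228) = 1/1.316228 = 0.7597

0.7597


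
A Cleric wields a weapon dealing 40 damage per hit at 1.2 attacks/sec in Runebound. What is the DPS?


DPS = damage * attack_speed
= 40 * 1.2
= 48.0

48.0 DPS


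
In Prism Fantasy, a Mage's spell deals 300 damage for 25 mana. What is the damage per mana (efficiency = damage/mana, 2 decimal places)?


Efficiency = damage / mana
= 300 / 25
= 12.00

12.00 dmg/mana


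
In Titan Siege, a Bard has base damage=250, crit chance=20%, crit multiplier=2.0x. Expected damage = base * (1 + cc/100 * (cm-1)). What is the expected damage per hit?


E[dmg] = base * (1 + crit_chance * (crit_mult - 1))
cc as decimal = 20/100 = 0.2
cm - 1 = 2.0 - 1 = 1.0
Bonus factor = 0.2 * 1.0 = 0.2
Total multiplier = 1 + 0.2 = 1.2
Expected damage = 250 * 1.2 = 300.00

300.00 damage


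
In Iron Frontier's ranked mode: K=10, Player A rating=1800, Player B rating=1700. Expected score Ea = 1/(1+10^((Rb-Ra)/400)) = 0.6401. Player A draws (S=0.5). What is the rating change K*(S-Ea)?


Elo update: delta = K * (S - Ea), where S = 0.5 (draws)
S - Ea = 0.5 - 0.6401 = -0.1401
Rating change = 10 * -0.1401
= -1.40

-1.40 rating points


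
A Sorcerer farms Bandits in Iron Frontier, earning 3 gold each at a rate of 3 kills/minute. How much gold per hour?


Gold per minute = 3 * 3 = 9
Gold per hour = 9 * 60 = 540

540 gold/hour


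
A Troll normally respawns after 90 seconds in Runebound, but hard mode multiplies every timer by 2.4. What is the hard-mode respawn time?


Respawn time = base * multiplier
= 90 * 2.4
= 216.0 seconds

216.0 seconds


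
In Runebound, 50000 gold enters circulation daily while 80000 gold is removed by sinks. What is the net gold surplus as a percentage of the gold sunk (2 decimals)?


Net gold = 50000 - 80000 = -30000
Inflation rate = net / sunk * 100 = -30000 / 80000 * 100
= -0.375 * 100
= -37.50%

-37.50%


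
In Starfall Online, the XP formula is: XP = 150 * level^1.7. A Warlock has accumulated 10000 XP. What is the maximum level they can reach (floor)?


XP = 150 * level^1.7, so level = (XP / 150)^(1/1.7)
= (10000 / 150)^(1/1.7)
= 66.6667^0.5882
= 11.8274
Floor: level = 11

level 11


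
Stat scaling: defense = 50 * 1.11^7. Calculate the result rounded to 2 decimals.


value = base * growth^level
= 50 * 1.11^7
= 50 * 2.07616
= 103.81

103.81 defense


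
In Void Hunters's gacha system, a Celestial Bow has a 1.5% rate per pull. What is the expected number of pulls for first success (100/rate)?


Expected pulls for a geometric distribution = 1/p = 100 / rate%
= 100 / 1.5
= 66.67

66.67 pulls


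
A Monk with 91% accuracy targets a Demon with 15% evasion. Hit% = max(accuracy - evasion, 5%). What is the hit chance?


accuracy - evasion = 91 - 15 = 76
Apply floor: max(76, 5) = 76
Hit chance = 76%

76%


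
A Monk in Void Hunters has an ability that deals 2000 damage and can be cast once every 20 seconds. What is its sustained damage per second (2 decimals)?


DPS = damage / cooldown
= 2000 / 20
= 100.00

100.00 DPS


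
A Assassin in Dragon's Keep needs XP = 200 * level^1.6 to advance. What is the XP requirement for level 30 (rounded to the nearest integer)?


XP = 200 * level^1.6
Substitute level = 30:
XP = 200 * 30^1.6
= 200 * 230.8841
= 46177

46177 XP


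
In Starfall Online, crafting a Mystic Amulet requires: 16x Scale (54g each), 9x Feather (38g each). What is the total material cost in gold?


Cost breakdown:
  Scale: 16 * 54 = 864
  Feather: 9 * 38 = 342
Total = 864 + 342 = 1206

1206 gold


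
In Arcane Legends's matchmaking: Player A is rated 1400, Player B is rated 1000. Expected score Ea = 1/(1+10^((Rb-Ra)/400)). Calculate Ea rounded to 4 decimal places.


Elo expected score: Ea = 1/(1 + 10^((Rb-Ra)/400))
Rb - Ra = 1000 - 1400 = -400
(Rb-Ra)/400 = -400/400 = -1.0
10^-1.0 = 0.1
Ea = 1/(1 + 0.1) = 1/1.1 = 0.9091

0.9091


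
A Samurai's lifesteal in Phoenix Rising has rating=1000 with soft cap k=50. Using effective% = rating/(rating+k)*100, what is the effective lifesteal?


effective% = rating / (rating + k) * 100
= 1000 / (1000 + 50) * 100
= 1000 / 1050 * 100
= 0.952381 * 100
= 95.24%

95.24%


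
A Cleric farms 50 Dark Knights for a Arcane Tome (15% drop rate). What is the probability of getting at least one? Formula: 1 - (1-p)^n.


P(at least one) = 1 - P(none) = 1 - (1-p)^n
p = 15/100 = 0.15
1 - p = 0.85
(1 - p)^50 = 0.85^50 = 0.000296
P(at least one) = 1 - 0.000296 = 0.9997

0.9997


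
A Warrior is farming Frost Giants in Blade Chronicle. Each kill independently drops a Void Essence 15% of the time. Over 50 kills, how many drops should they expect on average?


Expected drops = kills * (drop_rate / 100)
= 50 * (15 / 100)
= 50 * 0.15
= 7.5

7.5 drops


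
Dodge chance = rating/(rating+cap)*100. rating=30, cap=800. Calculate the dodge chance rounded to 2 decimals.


dodge% = 30 / (30 + 800) * 100
= 30 / 830 * 100
= 0.036145 * 100
= 3.61%

3.61%


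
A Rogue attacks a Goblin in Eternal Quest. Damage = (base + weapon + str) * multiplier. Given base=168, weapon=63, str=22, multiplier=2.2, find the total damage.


Sum base + weapon + str = 168 + 63 + 22 = 253
Multiply by 2.2:
253 * 2.2 = 556.6

556.6 damage


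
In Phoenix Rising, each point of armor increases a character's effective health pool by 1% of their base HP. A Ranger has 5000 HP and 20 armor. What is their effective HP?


EHP = 5000 * (1 + 20/100)
= 5000 * (1 + 0.2)
= 5000 * 1.2
= 6000.0

6000.0 EHP


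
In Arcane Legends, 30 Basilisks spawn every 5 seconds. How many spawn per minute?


Spawns per minute = count * (60 / interval)
= 30 * (60 / 5)
= 30 * 12.0
= 360.0

360.0 per minute


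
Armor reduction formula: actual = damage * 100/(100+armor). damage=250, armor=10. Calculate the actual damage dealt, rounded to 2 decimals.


actual = 250 * 100 / (100 + 10)
= 250 * 100 / 110
= 25000 / 110
= 227.27

227.27 damage


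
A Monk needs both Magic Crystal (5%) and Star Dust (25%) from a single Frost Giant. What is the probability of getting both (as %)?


For independent events, P(both) = P(A) * P(B)
= 5% * 25%
= 125 / 100 %
= 1.25%

1.25%


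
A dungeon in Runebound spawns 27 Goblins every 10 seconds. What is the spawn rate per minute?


Spawns per minute = count * (60 / interval)
= 27 * (60 / 10)
= 27 * 6.0
= 162.0

162.0 per minute


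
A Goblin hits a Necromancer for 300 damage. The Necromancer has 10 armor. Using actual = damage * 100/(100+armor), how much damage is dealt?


actual = 300 * 100 / (100 + 10)
= 300 * 100 / 110
= 30000 / 110
= 272.73

272.73 damage


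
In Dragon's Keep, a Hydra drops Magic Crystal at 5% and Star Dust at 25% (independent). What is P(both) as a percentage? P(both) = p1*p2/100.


For independent events, P(both) = P(A) * P(B)
= 5% * 25%
= 125 / 100 %
= 1.25%

1.25%


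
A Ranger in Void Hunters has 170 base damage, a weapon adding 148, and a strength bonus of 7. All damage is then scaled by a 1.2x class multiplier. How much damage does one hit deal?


Sum base + weapon + str = 170 + 148 + 7 = 325
Multiply by 1.2:
325 * 1.2 = 390.0

390.0 damage


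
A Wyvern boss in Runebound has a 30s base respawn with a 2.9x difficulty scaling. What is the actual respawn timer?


Respawn time = base * multiplier
= 30 * 2.9
= 87.0 seconds

87.0 seconds


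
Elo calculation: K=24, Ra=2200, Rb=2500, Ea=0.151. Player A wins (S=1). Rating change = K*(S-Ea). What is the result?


Elo update: delta = K * (S - Ea), where S = 1 (wins)
S - Ea = 1 - 0.151 = 0.849
Rating change = 24 * 0.849
= 20.38

20.38 rating points


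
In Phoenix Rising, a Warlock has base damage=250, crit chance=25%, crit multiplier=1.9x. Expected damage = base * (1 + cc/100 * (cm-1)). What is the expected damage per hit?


E[dmg] = base * (1 + crit_chance * (crit_mult - 1))
cc as decimal = 25/100 = 0.25
cm - 1 = 1.9 - 1 = 0.9
Bonus factor = 0.25 * 0.9 = 0.225
Total multiplier = 1 + 0.225 = 1.225
Expected damage = 250 * 1.225 = 306.25

306.25 damage


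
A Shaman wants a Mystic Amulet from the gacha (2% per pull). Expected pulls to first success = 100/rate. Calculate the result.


Expected pulls for a geometric distribution = 1/p = 100 / rate%
= 100 / 2
= 50.0

50.0 pulls


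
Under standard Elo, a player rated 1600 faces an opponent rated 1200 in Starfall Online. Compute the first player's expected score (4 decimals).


Elo expected score: Ea = 1/(1 + 10^((Rb-Ra)/400))
Rb - Ra = 1200 - 1600 = -400
(Rb-Ra)/400 = -400/400 = -1.0
10^-1.0 = 0.1
Ea = 1/(1 + 0.1) = 1/1.1 = 0.9091

0.9091


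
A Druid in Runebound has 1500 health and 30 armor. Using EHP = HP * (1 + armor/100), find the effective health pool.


EHP = 1500 * (1 + 30/100)
= 1500 * (1 + 0.3)
= 1500 * 1.3
= 1950.0

1950.0 EHP


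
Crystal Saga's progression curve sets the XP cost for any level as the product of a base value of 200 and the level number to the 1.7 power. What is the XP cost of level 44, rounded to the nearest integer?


XP = 200 * level^1.7
Substitute level = 44:
XP = 200 * 44^1.7
= 200 * 622.1134
= 124423

124423 XP


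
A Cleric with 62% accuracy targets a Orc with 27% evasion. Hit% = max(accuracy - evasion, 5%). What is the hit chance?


accuracy - evasion = 62 - 27 = 35
Apply floor: max(35, 5) = 35
Hit chance = 35%

35%


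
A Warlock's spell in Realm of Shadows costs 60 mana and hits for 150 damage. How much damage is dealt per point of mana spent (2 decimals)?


Efficiency = damage / mana
= 150 / 60
= 2.50

2.50 dmg/mana


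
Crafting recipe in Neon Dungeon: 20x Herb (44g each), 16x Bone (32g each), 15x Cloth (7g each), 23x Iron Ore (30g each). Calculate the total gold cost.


Cost breakdown:
  Herb: 20 * 44 = 880
  Bone: 16 * 32 = 512
  Cloth: 15 * 7 = 105
  Iron Ore: 23 * 30 = 690
Total = 880 + 512 + 105 + 690 = 2187

2187 gold


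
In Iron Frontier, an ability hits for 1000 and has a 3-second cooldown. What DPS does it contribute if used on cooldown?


DPS = damage / cooldown
= 1000 / 3
= 333.33

333.33 DPS


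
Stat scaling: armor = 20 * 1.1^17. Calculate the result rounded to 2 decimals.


value = base * growth^level
= 20 * 1.1^17
= 20 * 5.05447
= 101.09

101.09 armor


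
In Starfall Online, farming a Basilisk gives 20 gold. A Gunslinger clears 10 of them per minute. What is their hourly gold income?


Gold per minute = 20 * 10 = 200
Gold per hour = 200 * 60 = 12000

12000 gold/hour


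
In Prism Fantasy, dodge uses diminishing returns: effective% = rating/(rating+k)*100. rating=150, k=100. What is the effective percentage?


effective% = rating / (rating + k) * 100
= 150 / (150 + 100) * 100
= 150 / 250 * 100
= 0.6 * 100
= 60.00%

60.00%


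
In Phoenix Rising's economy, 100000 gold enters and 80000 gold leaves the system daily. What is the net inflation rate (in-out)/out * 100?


Net gold = 100000 - 80000 = 20000
Inflation rate = net / sunk * 100 = 20000 / 80000 * 100
= 0.25 * 100
= 25.00%

25.00%


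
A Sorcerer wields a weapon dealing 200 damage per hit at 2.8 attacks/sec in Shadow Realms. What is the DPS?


DPS = damage * attack_speed
= 200 * 2.8
= 560.0

560.0 DPS


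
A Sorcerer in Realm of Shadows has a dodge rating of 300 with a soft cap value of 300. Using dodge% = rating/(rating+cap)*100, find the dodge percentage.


dodge% = 300 / (300 + 300) * 100
= 300 / 600 * 100
= 0.5 * 100
= 50.00%

50.00%


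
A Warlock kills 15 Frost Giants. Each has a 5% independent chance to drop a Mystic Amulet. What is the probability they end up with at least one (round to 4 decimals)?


P(at least one) = 1 - P(none) = 1 - (1-p)^n
p = 5/100 = 0.05
1 - p = 0.95
(1 - p)^15 = 0.95^15 = 0.463291
P(at least one) = 1 - 0.463291 = 0.5367

0.5367


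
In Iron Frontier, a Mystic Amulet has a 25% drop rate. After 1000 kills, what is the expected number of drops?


Expected drops = kills * (drop_rate / 100)
= 1000 * (25 / 100)
= 1000 * 0.25
= 250.0

250.0 drops


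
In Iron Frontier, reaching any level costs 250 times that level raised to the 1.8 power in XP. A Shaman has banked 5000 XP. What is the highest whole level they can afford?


XP = 250 * level^1.8, so level = (XP / 250)^(1/1.8)
= (5000 / 250)^(1/1.8)
= 20.0^0.5556
= 5.282
Floor: level = 5

level 5


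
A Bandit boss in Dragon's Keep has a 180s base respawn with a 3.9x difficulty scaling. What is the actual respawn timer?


Respawn time = base * multiplier
= 180 * 3.9
= 702.0 seconds

702.0 seconds


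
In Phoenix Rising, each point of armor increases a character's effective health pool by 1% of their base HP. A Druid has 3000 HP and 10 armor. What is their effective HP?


EHP = 3000 * (1 + 10/100)
= 3000 * (1 + 0.1)
= 3000 * 1.1
= 3300.0

3300.0 EHP


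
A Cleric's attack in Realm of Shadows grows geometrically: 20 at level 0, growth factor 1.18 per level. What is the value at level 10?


value = base * growth^level
= 20 * 1.18^10
= 20 * 5.233836
= 104.68

104.68 attack


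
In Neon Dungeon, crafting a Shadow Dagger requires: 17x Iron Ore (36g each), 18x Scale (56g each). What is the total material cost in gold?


Cost breakdown:
  Iron Ore: 17 * 36 = 612
  Scale: 18 * 56 = 1008
Total = 612 + 1008 = 1620

1620 gold


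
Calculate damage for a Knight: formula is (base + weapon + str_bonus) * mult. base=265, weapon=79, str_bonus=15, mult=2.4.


Sum base + weapon + str = 265 + 79 + 15 = 359
Multiply by 2.4:
359 * 2.4 = 861.6

861.6 damage


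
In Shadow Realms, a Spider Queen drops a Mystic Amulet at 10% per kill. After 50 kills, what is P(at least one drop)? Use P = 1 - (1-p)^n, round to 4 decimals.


P(at least one) = 1 - P(none) = 1 - (1-p)^n
p = 10/100 = 0.1
1 - p = 0.9
(1 - p)^50 = 0.9^50 = 0.005154
P(at least one) = 1 - 0.005154 = 0.9948

0.9948


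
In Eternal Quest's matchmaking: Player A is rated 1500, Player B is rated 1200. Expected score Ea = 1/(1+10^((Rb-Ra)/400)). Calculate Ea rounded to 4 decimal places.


Elo expected score: Ea = 1/(1 + 10^((Rb-Ra)/400))
Rb - Ra = 1200 - 1500 = -300
(Rb-Ra)/400 = -300/400 = -0.75
10^-0.75 = 0.177828
Ea = 1/(1 + 0.177828) = 1/1.177828 = 0.8490

0.8490


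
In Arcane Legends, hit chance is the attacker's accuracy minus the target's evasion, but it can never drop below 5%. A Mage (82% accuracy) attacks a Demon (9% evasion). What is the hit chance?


accuracy - evasion = 82 - 9 = 73
Apply floor: max(73, 5) = 73
Hit chance = 73%

73%


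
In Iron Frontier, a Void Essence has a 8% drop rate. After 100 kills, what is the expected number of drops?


Expected drops = kills * (drop_rate / 100)
= 100 * (8 / 100)
= 100 * 0.08
= 8.0

8.0 drops


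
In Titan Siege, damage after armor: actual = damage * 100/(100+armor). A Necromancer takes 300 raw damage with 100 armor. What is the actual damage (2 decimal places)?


actual = 300 * 100 / (100 + 100)
= 300 * 100 / 200
= 30000 / 200
= 150.00

150.00 damage


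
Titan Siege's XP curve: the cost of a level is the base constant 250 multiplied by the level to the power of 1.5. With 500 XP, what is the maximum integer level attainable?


XP = 250 * level^1.5, so level = (XP / 250)^(1/1.5)
= (500 / 250)^(1/1.5)
= 2.0^0.6667
= 1.5874
Floor: level = 1

level 1


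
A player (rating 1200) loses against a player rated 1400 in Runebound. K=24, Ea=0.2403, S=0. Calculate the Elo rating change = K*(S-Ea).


Elo update: delta = K * (S - Ea), where S = 0 (loses)
S - Ea = 0 - 0.2403 = -0.2403
Rating change = 24 * -0.2403
= -5.77

-5.77 rating points


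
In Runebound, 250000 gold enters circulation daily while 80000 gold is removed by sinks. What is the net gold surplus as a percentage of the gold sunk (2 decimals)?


Net gold = 250000 - 80000 = 170000
Inflation rate = net / sunk * 100 = 170000 / 80000 * 100
= 2.125 * 100
= 212.50%

212.50%


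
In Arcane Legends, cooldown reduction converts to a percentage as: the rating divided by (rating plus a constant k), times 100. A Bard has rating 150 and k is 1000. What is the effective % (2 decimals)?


effective% = rating / (rating + k) * 100
= 150 / (150 + 1000) * 100
= 150 / 1150 * 100
= 0.130435 * 100
= 13.04%

13.04%


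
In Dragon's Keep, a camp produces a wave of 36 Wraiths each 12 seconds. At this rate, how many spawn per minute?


Spawns per minute = count * (60 / interval)
= 36 * (60 / 12)
= 36 * 5.0
= 180.0

180.0 per minute


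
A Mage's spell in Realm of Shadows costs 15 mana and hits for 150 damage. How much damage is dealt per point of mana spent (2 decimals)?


Efficiency = damage / mana
= 150 / 15
= 10.00

10.00 dmg/mana


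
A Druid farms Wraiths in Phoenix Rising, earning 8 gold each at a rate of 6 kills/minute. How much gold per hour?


Gold per minute = 8 * 6 = 48
Gold per hour = 48 * 60 = 2880

2880 gold/hour


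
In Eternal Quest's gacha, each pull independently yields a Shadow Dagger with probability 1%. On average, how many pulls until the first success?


Expected pulls for a geometric distribution = 1/p = 100 / rate%
= 100 / 1
= 100.0

100.0 pulls
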